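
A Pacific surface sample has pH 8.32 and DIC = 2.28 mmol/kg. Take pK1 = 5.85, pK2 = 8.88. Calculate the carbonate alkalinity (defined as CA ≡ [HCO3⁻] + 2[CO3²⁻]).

CA = 2.77 mmol/kg

CA = [HCO3⁻] + 2[CO3²⁻] = (α₁ + 2α₂)·DIC
At pH 8.32: [H⁺]/K1 = 10^-2.47 = 0.0033884, K2/[H⁺] = 10^-0.56 = 0.27542
α₁ = 1/(1 + 0.0033884 + 0.27542) = 1/1.2788 = 0.7820; α₂ = α₁·K2/[H⁺] = 0.2154
α₁ + 2α₂ = 1.2127
CA = 1.2127 × 2.28 = 2.77 mmol/kg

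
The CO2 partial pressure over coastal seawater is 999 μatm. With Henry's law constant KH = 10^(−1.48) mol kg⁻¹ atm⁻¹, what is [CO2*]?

KH = 10^(−1.48) = 3.311×10^-2 mol kg⁻¹ atm⁻¹
[CO2*] = KH · pCO2 = 3.311×10^-2 × 999×10^-6 atm = 3.31×10^-5 mol/kg

[CO2*] = 33.1 μmol/kg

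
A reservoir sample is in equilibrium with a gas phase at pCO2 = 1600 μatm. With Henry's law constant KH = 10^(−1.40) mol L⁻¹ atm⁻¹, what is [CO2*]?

[CO2*] = 63.7 μmol/L

KH = 10^(−1.40) = 3.981×10^-2 mol L⁻¹ atm⁻¹
[CO2*] = KH · pCO2 = 3.981×10^-2 × 1600×10^-6 atm = 6.37×10^-5 mol/L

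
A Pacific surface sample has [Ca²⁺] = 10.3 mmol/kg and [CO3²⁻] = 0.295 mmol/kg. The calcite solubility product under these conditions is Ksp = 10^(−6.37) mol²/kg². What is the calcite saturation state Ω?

Ω = 7.12

Ksp = 10^(−6.37) = 4.266×10^-7
Ω = [Ca²⁺][CO3²⁻]/Ksp = (10.3×10^-3)(0.295×10^-3) / 4.266×10^-7 = 7.12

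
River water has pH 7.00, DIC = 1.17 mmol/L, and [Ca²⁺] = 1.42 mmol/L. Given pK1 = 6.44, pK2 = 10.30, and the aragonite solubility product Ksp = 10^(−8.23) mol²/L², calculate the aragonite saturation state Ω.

α₂ = 1 / (1 + [H⁺]/K2 + [H⁺]²/(K1K2)) = 1 / (1 + 10^+3.30 + 10^+2.74)
   = 1 / (1 + 1995.3 + 549.54) = 1/2545.8 = 0.0003928
[CO3²⁻] = α₂ × DIC = 0.0003928 × 1.17 = 0.0004596 mmol/L = 0.4596 μmol/L
Ksp = 10^(−8.23) = 5.888×10^-9
Ω = [Ca²⁺][CO3²⁻]/Ksp = (1.42×10^-3)(4.596×10^-7) / 5.888×10^-9 = 0.111

Ω = 0.111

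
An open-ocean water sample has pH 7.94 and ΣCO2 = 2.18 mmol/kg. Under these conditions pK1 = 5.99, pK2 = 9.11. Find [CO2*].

α₀ = 1 / (1 + K1/[H⁺] + K1K2/[H⁺]²) = 1 / (1 + 10^+1.95 + 10^+0.78)
   = 1 / (1 + 89.125 + 6.0256) = 1/96.151 = 0.01040
[CO2*] = α₀ × DIC = 0.01040 × 2.18 = 0.0227 mmol/kg

[CO2*] = 0.0227 mmol/kg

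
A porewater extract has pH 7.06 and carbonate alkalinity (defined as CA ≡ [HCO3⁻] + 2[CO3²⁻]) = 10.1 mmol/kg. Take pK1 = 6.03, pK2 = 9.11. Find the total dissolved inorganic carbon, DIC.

DIC = 10.9 mmol/kg

CA = [HCO3⁻] + 2[CO3²⁻] = (α₁ + 2α₂)·DIC
At pH 7.06: [H⁺]/K1 = 10^-1.03 = 0.093325, K2/[H⁺] = 10^-2.05 = 0.0089125
α₁ = 1/(1 + 0.093325 + 0.0089125) = 1/1.1022 = 0.9072; α₂ = α₁·K2/[H⁺] = 0.008086
α₁ + 2α₂ = 0.9234
DIC = CA / (α₁ + 2α₂) = 10.1 / 0.9234 = 10.9 mmol/kg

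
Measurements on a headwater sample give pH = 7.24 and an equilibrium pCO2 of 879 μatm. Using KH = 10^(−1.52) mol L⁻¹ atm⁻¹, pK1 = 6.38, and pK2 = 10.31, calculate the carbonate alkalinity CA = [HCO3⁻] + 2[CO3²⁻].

CA = 0.193 mmol/L

[CO2*] = KH · pCO2 = 10^(−1.52) × 879×10^-6 = 2.655×10^-5 mol/L
α₀ = 1/(1 + K1/[H⁺] + K1K2/[H⁺]²) = 1/(1 + 10^+0.86 + 10^-2.21) = 0.1212
DIC = [CO2*]/α₀ = 2.655×10^-5 / 0.1212 = 0.2190 mmol/L
CA = (α₁ + 2α₂)·DIC = (0.8780 + 2×0.0007473) × 0.2190 = 0.193 mmol/L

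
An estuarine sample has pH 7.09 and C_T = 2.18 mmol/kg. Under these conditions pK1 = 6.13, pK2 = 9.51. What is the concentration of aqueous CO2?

α₀ = 1 / (1 + K1/[H⁺] + K1K2/[H⁺]²) = 1 / (1 + 10^+0.96 + 10^-1.46)
   = 1 / (1 + 9.1201 + 0.034674) = 1/10.155 = 0.09848
[CO2*] = α₀ × DIC = 0.09848 × 2.18 = 0.215 mmol/kg

[CO2*] = 0.215 mmol/kg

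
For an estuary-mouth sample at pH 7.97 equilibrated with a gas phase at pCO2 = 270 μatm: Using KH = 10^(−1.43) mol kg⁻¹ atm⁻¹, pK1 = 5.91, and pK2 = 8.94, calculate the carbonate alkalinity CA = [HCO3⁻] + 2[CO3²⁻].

[CO2*] = KH · pCO2 = 10^(−1.43) × 270×10^-6 = 1.003×10^-5 mol/kg
α₀ = 1/(1 + K1/[H⁺] + K1K2/[H⁺]²) = 1/(1 + 10^+2.06 + 10^+1.09) = 0.007805
DIC = [CO2*]/α₀ = 1.003×10^-5 / 0.007805 = 1.285 mmol/kg
CA = (α₁ + 2α₂)·DIC = (0.8962 + 2×0.09603) × 1.285 = 1.40 mmol/kg

CA = 1.40 mmol/kg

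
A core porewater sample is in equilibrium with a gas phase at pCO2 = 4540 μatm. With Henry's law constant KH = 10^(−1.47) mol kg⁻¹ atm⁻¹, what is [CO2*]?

[CO2*] = 154 μmol/kg

KH = 10^(−1.47) = 3.388×10^-2 mol kg⁻¹ atm⁻¹
[CO2*] = KH · pCO2 = 3.388×10^-2 × 4540×10^-6 atm = 1.54×10^-4 mol/kg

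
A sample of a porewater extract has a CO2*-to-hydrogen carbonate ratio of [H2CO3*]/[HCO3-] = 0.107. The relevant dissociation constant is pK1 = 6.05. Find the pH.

From K1 = [H⁺][HCO3-]/[H2CO3*]:  pH = pK1 − log₁₀([H2CO3*]/[HCO3-])
log₁₀(0.107) = -0.971
pH = 6.05 − (-0.971) = 7.02

pH = 7.02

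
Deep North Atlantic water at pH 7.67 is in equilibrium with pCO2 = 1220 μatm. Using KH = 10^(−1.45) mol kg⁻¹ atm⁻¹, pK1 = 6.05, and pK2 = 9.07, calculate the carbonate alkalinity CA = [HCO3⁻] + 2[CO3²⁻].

[CO2*] = KH · pCO2 = 10^(−1.45) × 1220×10^-6 = 4.329×10^-5 mol/kg
α₀ = 1/(1 + K1/[H⁺] + K1K2/[H⁺]²) = 1/(1 + 10^+1.62 + 10^+0.22) = 0.02255
DIC = [CO2*]/α₀ = 4.329×10^-5 / 0.02255 = 1.920 mmol/kg
CA = (α₁ + 2α₂)·DIC = (0.9400 + 2×0.03742) × 1.920 = 1.95 mmol/kg

CA = 1.95 mmol/kg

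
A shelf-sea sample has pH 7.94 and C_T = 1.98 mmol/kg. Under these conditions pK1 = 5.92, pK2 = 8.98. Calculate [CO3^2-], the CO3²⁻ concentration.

[CO3²⁻] = 0.164 mmol/kg

α₂ = 1 / (1 + [H⁺]/K2 + [H⁺]²/(K1K2)) = 1 / (1 + 10^+1.04 + 10^-0.98)
   = 1 / (1 + 10.965 + 0.10471) = 1/12.069 = 0.08285
[CO3²⁻] = α₂ × DIC = 0.08285 × 1.98 = 0.164 mmol/kg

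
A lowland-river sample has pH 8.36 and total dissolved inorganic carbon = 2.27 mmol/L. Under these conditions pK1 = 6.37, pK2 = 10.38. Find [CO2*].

[CO2*] = 0.0228 mmol/L

α₀ = 1 / (1 + K1/[H⁺] + K1K2/[H⁺]²) = 1 / (1 + 10^+1.99 + 10^-0.03)
   = 1 / (1 + 97.724 + 0.93325) = 1/99.657 = 0.01003
[CO2*] = α₀ × DIC = 0.01003 × 2.27 = 0.0228 mmol/L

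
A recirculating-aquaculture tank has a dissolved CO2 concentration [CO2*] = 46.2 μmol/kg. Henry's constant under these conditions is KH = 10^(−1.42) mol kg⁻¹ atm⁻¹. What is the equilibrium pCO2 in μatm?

pCO2 = 1220 μatm

KH = 10^(−1.42) = 3.802×10^-2 mol kg⁻¹ atm⁻¹
pCO2 = [CO2*]/KH = 46.2×10^-6 / 3.802×10^-2 = 1.22×10^-3 atm = 1220 μatm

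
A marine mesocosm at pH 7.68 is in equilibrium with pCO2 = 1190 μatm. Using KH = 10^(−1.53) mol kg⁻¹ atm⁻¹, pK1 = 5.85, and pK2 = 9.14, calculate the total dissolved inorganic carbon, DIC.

DIC = 2.49 mmol/kg

[CO2*] = KH · pCO2 = 10^(−1.53) × 1190×10^-6 = 3.512×10^-5 mol/kg
α₀ = 1/(1 + K1/[H⁺] + K1K2/[H⁺]²) = 1/(1 + 10^+1.83 + 10^+0.37) = 0.01409
DIC = [CO2*]/α₀ = 3.512×10^-5 / 0.01409 = 2.49 mmol/kg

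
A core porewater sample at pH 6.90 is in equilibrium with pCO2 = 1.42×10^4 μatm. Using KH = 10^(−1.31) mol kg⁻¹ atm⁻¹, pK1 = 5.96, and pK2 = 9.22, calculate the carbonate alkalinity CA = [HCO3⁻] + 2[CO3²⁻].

CA = 6.12 mmol/kg

[CO2*] = KH · pCO2 = 10^(−1.31) × 1.42×10^4×10^-6 = 6.955×10^-4 mol/kg
α₀ = 1/(1 + K1/[H⁺] + K1K2/[H⁺]²) = 1/(1 + 10^+0.94 + 10^-1.38) = 0.1026
DIC = [CO2*]/α₀ = 6.955×10^-4 / 0.1026 = 6.782 mmol/kg
CA = (α₁ + 2α₂)·DIC = (0.8932 + 2×0.004275) × 6.782 = 6.12 mmol/kg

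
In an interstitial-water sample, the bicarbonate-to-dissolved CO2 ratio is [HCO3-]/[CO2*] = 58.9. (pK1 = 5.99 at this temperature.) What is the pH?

pH = 7.76

From K1 = [H⁺][HCO3-]/[CO2*]:  pH = pK1 + log₁₀([HCO3-]/[CO2*])
log₁₀(58.9) = +1.770
pH = 5.99 + (+1.770) = 7.76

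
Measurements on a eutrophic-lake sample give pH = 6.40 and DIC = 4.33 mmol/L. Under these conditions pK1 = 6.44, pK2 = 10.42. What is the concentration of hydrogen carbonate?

α₁ = 1 / (1 + [H⁺]/K1 + K2/[H⁺]) = 1 / (1 + 10^+0.04 + 10^-4.02)
   = 1 / (1 + 1.0965 + 9.5499×10^-5) = 1/2.0966 = 0.4770
[HCO3⁻] = α₁ × DIC = 0.4770 × 4.33 = 2.07 mmol/L

[HCO3⁻] = 2.07 mmol/L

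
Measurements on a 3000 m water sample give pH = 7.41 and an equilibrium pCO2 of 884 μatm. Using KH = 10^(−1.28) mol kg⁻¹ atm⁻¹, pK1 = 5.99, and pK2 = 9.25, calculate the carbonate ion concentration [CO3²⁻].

[CO2*] = KH · pCO2 = 10^(−1.28) × 884×10^-6 = 4.639×10^-5 mol/kg
α₀ = 1/(1 + K1/[H⁺] + K1K2/[H⁺]²) = 1/(1 + 10^+1.42 + 10^-0.42) = 0.03612
DIC = [CO2*]/α₀ = 4.639×10^-5 / 0.03612 = 1.284 mmol/kg
[CO3²⁻] = α₂·DIC; α₂ = 0.01373, so [CO3²⁻] = 0.01373 × 1.284 = 0.0176 mmol/kg = 17.6 μmol/kg

[CO3²⁻] = 17.6 μmol/kg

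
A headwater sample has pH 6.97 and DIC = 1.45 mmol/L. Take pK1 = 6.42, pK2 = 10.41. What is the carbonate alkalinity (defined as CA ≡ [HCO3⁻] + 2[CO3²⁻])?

CA = [HCO3⁻] + 2[CO3²⁻] = (α₁ + 2α₂)·DIC
At pH 6.97: [H⁺]/K1 = 10^-0.55 = 0.28184, K2/[H⁺] = 10^-3.44 = 0.00036308
α₁ = 1/(1 + 0.28184 + 0.00036308) = 1/1.2822 = 0.7799; α₂ = α₁·K2/[H⁺] = 0.0002832
α₁ + 2α₂ = 0.7805
CA = 0.7805 × 1.45 = 1.13 mmol/L

CA = 1.13 mmol/L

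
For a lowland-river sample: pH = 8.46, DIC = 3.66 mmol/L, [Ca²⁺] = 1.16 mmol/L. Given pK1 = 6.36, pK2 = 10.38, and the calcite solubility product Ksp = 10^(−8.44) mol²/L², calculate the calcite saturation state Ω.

Ω = 13.8

α₂ = 1 / (1 + [H⁺]/K2 + [H⁺]²/(K1K2)) = 1 / (1 + 10^+1.92 + 10^-0.18)
   = 1 / (1 + 83.176 + 0.66069) = 1/84.837 = 0.01179
[CO3²⁻] = α₂ × DIC = 0.01179 × 3.66 = 0.04314 mmol/L
Ksp = 10^(−8.44) = 3.631×10^-9
Ω = [Ca²⁺][CO3²⁻]/Ksp = (1.16×10^-3)(4.314×10^-5) / 3.631×10^-9 = 13.8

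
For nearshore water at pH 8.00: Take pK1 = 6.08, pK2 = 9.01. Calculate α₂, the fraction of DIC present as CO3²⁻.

α₂ = 1 / (1 + [H⁺]/K2 + [H⁺]²/(K1K2)) = 1 / (1 + 10^+1.01 + 10^-0.91)
   = 1 / (1 + 10.233 + 0.12303) = 1/11.356 = 0.08806

α₂ = 0.0881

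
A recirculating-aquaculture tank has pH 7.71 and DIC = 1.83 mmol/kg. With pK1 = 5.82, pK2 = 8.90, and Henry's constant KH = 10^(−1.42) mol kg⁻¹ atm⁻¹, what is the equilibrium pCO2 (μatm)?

α₀ = 1 / (1 + K1/[H⁺] + K1K2/[H⁺]²) = 1 / (1 + 10^+1.89 + 10^+0.70)
   = 1 / (1 + 77.625 + 5.0119) = 1/83.637 = 0.01196
[CO2*] = α₀ × DIC = 0.01196 × 1.83 = 0.02188 mmol/kg
pCO2 = [CO2*]/KH = 2.188×10^-5 / 3.802×10^-2 = 576 μatm

pCO2 = 576 μatm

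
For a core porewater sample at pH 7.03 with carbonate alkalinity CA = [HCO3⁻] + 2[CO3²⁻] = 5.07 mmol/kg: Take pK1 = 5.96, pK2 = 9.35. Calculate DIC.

DIC = 5.47 mmol/kg

CA = [HCO3⁻] + 2[CO3²⁻] = (α₁ + 2α₂)·DIC
At pH 7.03: [H⁺]/K1 = 10^-1.07 = 0.085114, K2/[H⁺] = 10^-2.32 = 0.0047863
α₁ = 1/(1 + 0.085114 + 0.0047863) = 1/1.0899 = 0.9175; α₂ = α₁·K2/[H⁺] = 0.004392
α₁ + 2α₂ = 0.9263
DIC = CA / (α₁ + 2α₂) = 5.07 / 0.9263 = 5.47 mmol/kg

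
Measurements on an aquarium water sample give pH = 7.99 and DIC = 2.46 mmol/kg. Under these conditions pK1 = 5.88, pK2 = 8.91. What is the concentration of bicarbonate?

[HCO3⁻] = 2.18 mmol/kg

α₁ = 1 / (1 + [H⁺]/K1 + K2/[H⁺]) = 1 / (1 + 10^-2.11 + 10^-0.92)
   = 1 / (1 + 0.0077625 + 0.12023) = 1/1.1280 = 0.8865
[HCO3⁻] = α₁ × DIC = 0.8865 × 2.46 = 2.18 mmol/kg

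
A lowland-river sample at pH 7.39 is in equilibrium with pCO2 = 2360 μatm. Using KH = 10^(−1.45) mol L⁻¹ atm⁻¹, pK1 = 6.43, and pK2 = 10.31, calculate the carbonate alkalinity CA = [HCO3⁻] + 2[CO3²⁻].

CA = 0.766 mmol/L

[CO2*] = KH · pCO2 = 10^(−1.45) × 2360×10^-6 = 8.374×10^-5 mol/L
α₀ = 1/(1 + K1/[H⁺] + K1K2/[H⁺]²) = 1/(1 + 10^+0.96 + 10^-1.96) = 0.09871
DIC = [CO2*]/α₀ = 8.374×10^-5 / 0.09871 = 0.8483 mmol/L
CA = (α₁ + 2α₂)·DIC = (0.9002 + 2×0.001082) × 0.8483 = 0.766 mmol/L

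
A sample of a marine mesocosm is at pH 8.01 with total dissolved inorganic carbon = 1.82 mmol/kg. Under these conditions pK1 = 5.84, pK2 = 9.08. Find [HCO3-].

[HCO3⁻] = 1.67 mmol/kg

α₁ = 1 / (1 + [H⁺]/K1 + K2/[H⁺]) = 1 / (1 + 10^-2.17 + 10^-1.07)
   = 1 / (1 + 0.0067608 + 0.085114) = 1/1.0919 = 0.9159
[HCO3⁻] = α₁ × DIC = 0.9159 × 1.82 = 1.67 mmol/kg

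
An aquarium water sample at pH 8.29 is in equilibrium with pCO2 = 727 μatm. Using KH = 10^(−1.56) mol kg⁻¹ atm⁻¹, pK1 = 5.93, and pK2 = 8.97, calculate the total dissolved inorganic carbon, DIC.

DIC = 5.57 mmol/kg

[CO2*] = KH · pCO2 = 10^(−1.56) × 727×10^-6 = 2.002×10^-5 mol/kg
α₀ = 1/(1 + K1/[H⁺] + K1K2/[H⁺]²) = 1/(1 + 10^+2.36 + 10^+1.68) = 0.003598
DIC = [CO2*]/α₀ = 2.002×10^-5 / 0.003598 = 5.57 mmol/kg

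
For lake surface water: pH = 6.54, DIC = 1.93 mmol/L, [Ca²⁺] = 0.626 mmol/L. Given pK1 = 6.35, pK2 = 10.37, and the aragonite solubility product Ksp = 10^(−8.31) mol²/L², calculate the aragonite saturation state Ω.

Ω = 0.0222

α₂ = 1 / (1 + [H⁺]/K2 + [H⁺]²/(K1K2)) = 1 / (1 + 10^+3.83 + 10^+3.64)
   = 1 / (1 + 6760.8 + 4365.2) = 1/1.1127×10^4 = 8.987×10^-5
[CO3²⁻] = α₂ × DIC = 8.987×10^-5 × 1.93 = 0.0001735 mmol/L = 0.1735 μmol/L
Ksp = 10^(−8.31) = 4.898×10^-9
Ω = [Ca²⁺][CO3²⁻]/Ksp = (0.626×10^-3)(1.735×10^-7) / 4.898×10^-9 = 0.0222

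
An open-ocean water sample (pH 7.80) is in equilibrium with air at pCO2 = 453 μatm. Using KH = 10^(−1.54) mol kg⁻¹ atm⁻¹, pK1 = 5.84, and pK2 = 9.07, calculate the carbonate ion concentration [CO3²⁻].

[CO3²⁻] = 0.0640 mmol/kg

[CO2*] = KH · pCO2 = 10^(−1.54) × 453×10^-6 = 1.306×10^-5 mol/kg
α₀ = 1/(1 + K1/[H⁺] + K1K2/[H⁺]²) = 1/(1 + 10^+1.96 + 10^+0.69) = 0.01030
DIC = [CO2*]/α₀ = 1.306×10^-5 / 0.01030 = 1.269 mmol/kg
[CO3²⁻] = α₂·DIC; α₂ = 0.05044, so [CO3²⁻] = 0.05044 × 1.269 = 0.0640 mmol/kg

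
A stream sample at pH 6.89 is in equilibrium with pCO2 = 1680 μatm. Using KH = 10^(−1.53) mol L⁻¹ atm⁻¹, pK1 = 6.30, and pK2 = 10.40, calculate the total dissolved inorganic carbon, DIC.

DIC = 0.243 mmol/L

[CO2*] = KH · pCO2 = 10^(−1.53) × 1680×10^-6 = 4.958×10^-5 mol/L
α₀ = 1/(1 + K1/[H⁺] + K1K2/[H⁺]²) = 1/(1 + 10^+0.59 + 10^-2.92) = 0.2044
DIC = [CO2*]/α₀ = 4.958×10^-5 / 0.2044 = 0.243 mmol/L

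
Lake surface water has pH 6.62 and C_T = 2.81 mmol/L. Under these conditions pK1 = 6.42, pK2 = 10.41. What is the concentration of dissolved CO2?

[CO2*] = 1.09 mmol/L

α₀ = 1 / (1 + K1/[H⁺] + K1K2/[H⁺]²) = 1 / (1 + 10^+0.20 + 10^-3.59)
   = 1 / (1 + 1.5849 + 0.00025704) = 1/2.5852 = 0.3868
[CO2*] = α₀ × DIC = 0.3868 × 2.81 = 1.09 mmol/L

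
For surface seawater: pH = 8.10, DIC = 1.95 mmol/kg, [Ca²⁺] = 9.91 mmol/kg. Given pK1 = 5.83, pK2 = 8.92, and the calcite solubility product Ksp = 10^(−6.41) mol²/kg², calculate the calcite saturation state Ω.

Ω = 6.50

α₂ = 1 / (1 + [H⁺]/K2 + [H⁺]²/(K1K2)) = 1 / (1 + 10^+0.82 + 10^-1.45)
   = 1 / (1 + 6.6069 + 0.035481) = 1/7.6424 = 0.1308
[CO3²⁻] = α₂ × DIC = 0.1308 × 1.95 = 0.2552 mmol/kg
Ksp = 10^(−6.41) = 3.890×10^-7
Ω = [Ca²⁺][CO3²⁻]/Ksp = (9.91×10^-3)(2.552×10^-4) / 3.890×10^-7 = 6.50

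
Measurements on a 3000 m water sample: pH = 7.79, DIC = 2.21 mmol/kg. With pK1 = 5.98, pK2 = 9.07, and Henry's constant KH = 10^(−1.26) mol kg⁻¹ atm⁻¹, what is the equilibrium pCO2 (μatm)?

pCO2 = 583 μatm

α₀ = 1 / (1 + K1/[H⁺] + K1K2/[H⁺]²) = 1 / (1 + 10^+1.81 + 10^+0.53)
   = 1 / (1 + 64.565 + 3.3884) = 1/68.954 = 0.01450
[CO2*] = α₀ × DIC = 0.01450 × 2.21 = 0.03205 mmol/kg
pCO2 = [CO2*]/KH = 3.205×10^-5 / 5.495×10^-2 = 583 μatm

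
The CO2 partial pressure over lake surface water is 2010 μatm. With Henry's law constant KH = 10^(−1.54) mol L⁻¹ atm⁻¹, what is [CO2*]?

KH = 10^(−1.54) = 2.884×10^-2 mol L⁻¹ atm⁻¹
[CO2*] = KH · pCO2 = 2.884×10^-2 × 2010×10^-6 atm = 5.80×10^-5 mol/L

[CO2*] = 58.0 μmol/L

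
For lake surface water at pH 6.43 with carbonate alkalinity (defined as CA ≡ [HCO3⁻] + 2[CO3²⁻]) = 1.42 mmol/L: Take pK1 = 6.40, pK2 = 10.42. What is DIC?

DIC = 2.74 mmol/L

CA = [HCO3⁻] + 2[CO3²⁻] = (α₁ + 2α₂)·DIC
At pH 6.43: [H⁺]/K1 = 10^-0.03 = 0.93325, K2/[H⁺] = 10^-3.99 = 0.00010233
α₁ = 1/(1 + 0.93325 + 0.00010233) = 1/1.9334 = 0.5172; α₂ = α₁·K2/[H⁺] = 5.293×10^-5
α₁ + 2α₂ = 0.5173
DIC = CA / (α₁ + 2α₂) = 1.42 / 0.5173 = 2.74 mmol/L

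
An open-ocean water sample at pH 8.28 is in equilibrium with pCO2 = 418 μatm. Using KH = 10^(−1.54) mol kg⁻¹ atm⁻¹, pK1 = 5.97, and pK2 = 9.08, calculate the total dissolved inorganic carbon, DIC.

[CO2*] = KH · pCO2 = 10^(−1.54) × 418×10^-6 = 1.206×10^-5 mol/kg
α₀ = 1/(1 + K1/[H⁺] + K1K2/[H⁺]²) = 1/(1 + 10^+2.31 + 10^+1.51) = 0.004210
DIC = [CO2*]/α₀ = 1.206×10^-5 / 0.004210 = 2.86 mmol/kg

DIC = 2.86 mmol/kg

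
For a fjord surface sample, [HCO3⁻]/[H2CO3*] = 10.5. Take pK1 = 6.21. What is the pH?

From K1 = [H⁺][HCO3⁻]/[H2CO3*]:  pH = pK1 + log₁₀([HCO3⁻]/[H2CO3*])
log₁₀(10.5) = +1.021
pH = 6.21 + (+1.021) = 7.23

pH = 7.23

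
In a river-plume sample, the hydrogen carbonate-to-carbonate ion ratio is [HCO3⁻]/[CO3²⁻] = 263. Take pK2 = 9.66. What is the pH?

From K2 = [H⁺][CO3²⁻]/[HCO3⁻]:  pH = pK2 − log₁₀([HCO3⁻]/[CO3²⁻])
log₁₀(263) = +2.420
pH = 9.66 − (+2.420) = 7.24

pH = 7.24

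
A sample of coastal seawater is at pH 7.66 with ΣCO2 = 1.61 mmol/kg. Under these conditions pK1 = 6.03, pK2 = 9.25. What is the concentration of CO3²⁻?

[CO3²⁻] = 0.0394 mmol/kg

α₂ = 1 / (1 + [H⁺]/K2 + [H⁺]²/(K1K2)) = 1 / (1 + 10^+1.59 + 10^-0.04)
   = 1 / (1 + 38.905 + 0.91201) = 1/40.817 = 0.02450
[CO3²⁻] = α₂ × DIC = 0.02450 × 1.61 = 0.0394 mmol/kg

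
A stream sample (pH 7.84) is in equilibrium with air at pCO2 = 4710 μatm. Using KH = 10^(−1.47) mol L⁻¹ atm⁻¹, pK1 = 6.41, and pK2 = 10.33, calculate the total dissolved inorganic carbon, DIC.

[CO2*] = KH · pCO2 = 10^(−1.47) × 4710×10^-6 = 1.596×10^-4 mol/L
α₀ = 1/(1 + K1/[H⁺] + K1K2/[H⁺]²) = 1/(1 + 10^+1.43 + 10^-1.06) = 0.03571
DIC = [CO2*]/α₀ = 1.596×10^-4 / 0.03571 = 4.47 mmol/L

DIC = 4.47 mmol/L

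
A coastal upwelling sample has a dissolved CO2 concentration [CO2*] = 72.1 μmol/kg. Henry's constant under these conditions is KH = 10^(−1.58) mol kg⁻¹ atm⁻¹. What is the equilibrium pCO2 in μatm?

pCO2 = 2740 μatm

KH = 10^(−1.58) = 2.630×10^-2 mol kg⁻¹ atm⁻¹
pCO2 = [CO2*]/KH = 72.1×10^-6 / 2.630×10^-2 = 2.74×10^-3 atm = 2740 μatm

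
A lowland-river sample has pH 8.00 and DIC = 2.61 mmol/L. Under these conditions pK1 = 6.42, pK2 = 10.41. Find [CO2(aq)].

α₀ = 1 / (1 + K1/[H⁺] + K1K2/[H⁺]²) = 1 / (1 + 10^+1.58 + 10^-0.83)
   = 1 / (1 + 38.019 + 0.14791) = 1/39.167 = 0.02553
[CO2*] = α₀ × DIC = 0.02553 × 2.61 = 0.0666 mmol/L

[CO2*] = 0.0666 mmol/L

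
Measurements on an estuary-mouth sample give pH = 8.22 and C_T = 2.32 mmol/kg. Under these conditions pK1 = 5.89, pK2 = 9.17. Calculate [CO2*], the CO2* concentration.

α₀ = 1 / (1 + K1/[H⁺] + K1K2/[H⁺]²) = 1 / (1 + 10^+2.33 + 10^+1.38)
   = 1 / (1 + 213.80 + 23.988) = 1/238.78 = 0.004188
[CO2*] = α₀ × DIC = 0.004188 × 2.32 = 0.00972 mmol/kg = 9.72 μmol/kg

[CO2*] = 9.72 μmol/kg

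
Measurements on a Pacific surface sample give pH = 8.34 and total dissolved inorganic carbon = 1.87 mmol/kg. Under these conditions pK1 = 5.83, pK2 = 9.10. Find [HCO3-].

α₁ = 1 / (1 + [H⁺]/K1 + K2/[H⁺]) = 1 / (1 + 10^-2.51 + 10^-0.76)
   = 1 / (1 + 0.0030903 + 0.17378) = 1/1.1769 = 0.8497
[HCO3⁻] = α₁ × DIC = 0.8497 × 1.87 = 1.59 mmol/kg

[HCO3⁻] = 1.59 mmol/kg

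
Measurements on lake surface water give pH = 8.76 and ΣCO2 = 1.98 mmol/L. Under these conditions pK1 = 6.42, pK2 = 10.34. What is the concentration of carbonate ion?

[CO3²⁻] = 0.0505 mmol/L

α₂ = 1 / (1 + [H⁺]/K2 + [H⁺]²/(K1K2)) = 1 / (1 + 10^+1.58 + 10^-0.76)
   = 1 / (1 + 38.019 + 0.17378) = 1/39.193 = 0.02551
[CO3²⁻] = α₂ × DIC = 0.02551 × 1.98 = 0.0505 mmol/L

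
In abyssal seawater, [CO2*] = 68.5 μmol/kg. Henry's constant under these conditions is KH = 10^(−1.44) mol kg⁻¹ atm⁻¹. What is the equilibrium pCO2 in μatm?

pCO2 = 1890 μatm

KH = 10^(−1.44) = 3.631×10^-2 mol kg⁻¹ atm⁻¹
pCO2 = [CO2*]/KH = 68.5×10^-6 / 3.631×10^-2 = 1.89×10^-3 atm = 1890 μatm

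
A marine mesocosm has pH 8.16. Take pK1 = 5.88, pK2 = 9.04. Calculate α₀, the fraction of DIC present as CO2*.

α₀ = 1 / (1 + K1/[H⁺] + K1K2/[H⁺]²) = 1 / (1 + 10^+2.28 + 10^+1.40)
   = 1 / (1 + 190.55 + 25.119) = 1/216.66 = 0.004615

α₀ = 0.00462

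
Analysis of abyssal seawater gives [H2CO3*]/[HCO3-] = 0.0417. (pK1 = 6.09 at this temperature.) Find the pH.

From K1 = [H⁺][HCO3-]/[H2CO3*]:  pH = pK1 − log₁₀([H2CO3*]/[HCO3-])
log₁₀(0.0417) = -1.380
pH = 6.09 − (-1.380) = 7.47

pH = 7.47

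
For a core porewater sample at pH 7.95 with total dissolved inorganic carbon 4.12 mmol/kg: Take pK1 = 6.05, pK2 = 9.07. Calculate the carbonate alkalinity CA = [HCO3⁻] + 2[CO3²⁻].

CA = 4.36 mmol/kg

CA = [HCO3⁻] + 2[CO3²⁻] = (α₁ + 2α₂)·DIC
At pH 7.95: [H⁺]/K1 = 10^-1.90 = 0.012589, K2/[H⁺] = 10^-1.12 = 0.075858
α₁ = 1/(1 + 0.012589 + 0.075858) = 1/1.0884 = 0.9187; α₂ = α₁·K2/[H⁺] = 0.06969
α₁ + 2α₂ = 1.0581
CA = 1.0581 × 4.12 = 4.36 mmol/kg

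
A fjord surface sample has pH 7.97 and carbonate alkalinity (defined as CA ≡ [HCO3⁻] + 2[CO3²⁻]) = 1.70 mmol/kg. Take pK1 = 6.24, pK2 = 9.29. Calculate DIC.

DIC = 1.65 mmol/kg

CA = [HCO3⁻] + 2[CO3²⁻] = (α₁ + 2α₂)·DIC
At pH 7.97: [H⁺]/K1 = 10^-1.73 = 0.018621, K2/[H⁺] = 10^-1.32 = 0.047863
α₁ = 1/(1 + 0.018621 + 0.047863) = 1/1.0665 = 0.9377; α₂ = α₁·K2/[H⁺] = 0.04488
α₁ + 2α₂ = 1.0274
DIC = CA / (α₁ + 2α₂) = 1.70 / 1.0274 = 1.65 mmol/kg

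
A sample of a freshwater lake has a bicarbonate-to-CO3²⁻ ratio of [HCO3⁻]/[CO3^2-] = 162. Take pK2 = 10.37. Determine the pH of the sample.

pH = 8.16

From K2 = [H⁺][CO3^2-]/[HCO3⁻]:  pH = pK2 − log₁₀([HCO3⁻]/[CO3^2-])
log₁₀(162) = +2.210
pH = 10.37 − (+2.210) = 8.16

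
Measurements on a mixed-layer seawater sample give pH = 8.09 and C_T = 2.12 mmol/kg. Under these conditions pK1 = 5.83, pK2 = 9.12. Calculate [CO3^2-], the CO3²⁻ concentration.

α₂ = 1 / (1 + [H⁺]/K2 + [H⁺]²/(K1K2)) = 1 / (1 + 10^+1.03 + 10^-1.23)
   = 1 / (1 + 10.715 + 0.058884) = 1/11.774 = 0.08493
[CO3²⁻] = α₂ × DIC = 0.08493 × 2.12 = 0.180 mmol/kg

[CO3²⁻] = 0.180 mmol/kg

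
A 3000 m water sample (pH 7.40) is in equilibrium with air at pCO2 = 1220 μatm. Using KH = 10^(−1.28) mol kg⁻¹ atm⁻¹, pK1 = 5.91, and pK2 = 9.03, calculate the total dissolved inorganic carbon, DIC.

DIC = 2.09 mmol/kg

[CO2*] = KH · pCO2 = 10^(−1.28) × 1220×10^-6 = 6.403×10^-5 mol/kg
α₀ = 1/(1 + K1/[H⁺] + K1K2/[H⁺]²) = 1/(1 + 10^+1.49 + 10^-0.14) = 0.03065
DIC = [CO2*]/α₀ = 6.403×10^-5 / 0.03065 = 2.09 mmol/kg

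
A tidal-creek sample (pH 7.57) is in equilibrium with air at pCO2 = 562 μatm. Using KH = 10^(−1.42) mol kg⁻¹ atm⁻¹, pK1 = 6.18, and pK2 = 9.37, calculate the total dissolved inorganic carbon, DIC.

[CO2*] = KH · pCO2 = 10^(−1.42) × 562×10^-6 = 2.137×10^-5 mol/kg
α₀ = 1/(1 + K1/[H⁺] + K1K2/[H⁺]²) = 1/(1 + 10^+1.39 + 10^-0.41) = 0.03856
DIC = [CO2*]/α₀ = 2.137×10^-5 / 0.03856 = 0.554 mmol/kg

DIC = 0.554 mmol/kg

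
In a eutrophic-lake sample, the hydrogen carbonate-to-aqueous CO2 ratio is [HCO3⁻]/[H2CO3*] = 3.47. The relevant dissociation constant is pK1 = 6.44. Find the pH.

pH = 6.98

From K1 = [H⁺][HCO3⁻]/[H2CO3*]:  pH = pK1 + log₁₀([HCO3⁻]/[H2CO3*])
log₁₀(3.47) = +0.540
pH = 6.44 + (+0.540) = 6.98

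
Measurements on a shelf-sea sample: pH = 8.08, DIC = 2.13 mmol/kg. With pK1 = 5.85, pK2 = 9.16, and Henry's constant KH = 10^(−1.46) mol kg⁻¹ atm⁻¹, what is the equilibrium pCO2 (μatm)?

α₀ = 1 / (1 + K1/[H⁺] + K1K2/[H⁺]²) = 1 / (1 + 10^+2.23 + 10^+1.15)
   = 1 / (1 + 169.82 + 14.125) = 1/184.95 = 0.005407
[CO2*] = α₀ × DIC = 0.005407 × 2.13 = 0.01152 mmol/kg = 11.52 μmol/kg
pCO2 = [CO2*]/KH = 1.152×10^-5 / 3.467×10^-2 = 332 μatm

pCO2 = 332 μatm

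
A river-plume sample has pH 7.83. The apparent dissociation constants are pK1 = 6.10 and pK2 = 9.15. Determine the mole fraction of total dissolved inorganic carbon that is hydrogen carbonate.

α₁ = 1 / (1 + [H⁺]/K1 + K2/[H⁺]) = 1 / (1 + 10^-1.73 + 10^-1.32)
   = 1 / (1 + 0.018621 + 0.047863) = 1/1.0665 = 0.9377

α₁ = 0.938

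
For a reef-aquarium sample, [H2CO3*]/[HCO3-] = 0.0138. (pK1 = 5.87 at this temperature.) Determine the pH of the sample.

pH = 7.73

From K1 = [H⁺][HCO3-]/[H2CO3*]:  pH = pK1 − log₁₀([H2CO3*]/[HCO3-])
log₁₀(0.0138) = -1.860
pH = 5.87 − (-1.860) = 7.73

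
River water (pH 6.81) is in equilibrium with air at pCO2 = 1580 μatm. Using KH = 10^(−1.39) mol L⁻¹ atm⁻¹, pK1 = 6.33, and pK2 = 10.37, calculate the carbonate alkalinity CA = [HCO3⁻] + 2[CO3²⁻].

CA = 0.194 mmol/L

[CO2*] = KH · pCO2 = 10^(−1.39) × 1580×10^-6 = 6.437×10^-5 mol/L
α₀ = 1/(1 + K1/[H⁺] + K1K2/[H⁺]²) = 1/(1 + 10^+0.48 + 10^-3.08) = 0.2487
DIC = [CO2*]/α₀ = 6.437×10^-5 / 0.2487 = 0.2588 mmol/L
CA = (α₁ + 2α₂)·DIC = (0.7511 + 2×0.0002069) × 0.2588 = 0.194 mmol/L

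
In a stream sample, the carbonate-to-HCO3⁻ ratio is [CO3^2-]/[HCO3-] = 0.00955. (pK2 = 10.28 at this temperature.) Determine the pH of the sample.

pH = 8.26

From K2 = [H⁺][CO3^2-]/[HCO3-]:  pH = pK2 + log₁₀([CO3^2-]/[HCO3-])
log₁₀(0.00955) = -2.020
pH = 10.28 + (-2.020) = 8.26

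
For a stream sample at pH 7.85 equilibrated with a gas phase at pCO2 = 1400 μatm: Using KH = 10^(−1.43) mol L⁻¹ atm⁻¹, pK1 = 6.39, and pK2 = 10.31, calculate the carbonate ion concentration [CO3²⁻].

[CO2*] = KH · pCO2 = 10^(−1.43) × 1400×10^-6 = 5.201×10^-5 mol/L
α₀ = 1/(1 + K1/[H⁺] + K1K2/[H⁺]²) = 1/(1 + 10^+1.46 + 10^-1.00) = 0.03340
DIC = [CO2*]/α₀ = 5.201×10^-5 / 0.03340 = 1.557 mmol/L
[CO3²⁻] = α₂·DIC; α₂ = 0.003340, so [CO3²⁻] = 0.003340 × 1.557 = 0.00520 mmol/L = 5.20 μmol/L

[CO3²⁻] = 5.20 μmol/L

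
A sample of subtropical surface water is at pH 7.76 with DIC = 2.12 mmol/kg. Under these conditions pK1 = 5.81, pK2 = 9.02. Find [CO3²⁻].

α₂ = 1 / (1 + [H⁺]/K2 + [H⁺]²/(K1K2)) = 1 / (1 + 10^+1.26 + 10^-0.69)
   = 1 / (1 + 18.197 + 0.20417) = 1/19.401 = 0.05154
[CO3²⁻] = α₂ × DIC = 0.05154 × 2.12 = 0.109 mmol/kg

[CO3²⁻] = 0.109 mmol/kg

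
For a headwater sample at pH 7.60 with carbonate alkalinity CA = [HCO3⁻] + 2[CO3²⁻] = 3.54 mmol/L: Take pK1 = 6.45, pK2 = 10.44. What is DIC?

DIC = 3.78 mmol/L

CA = [HCO3⁻] + 2[CO3²⁻] = (α₁ + 2α₂)·DIC
At pH 7.60: [H⁺]/K1 = 10^-1.15 = 0.070795, K2/[H⁺] = 10^-2.84 = 0.0014454
α₁ = 1/(1 + 0.070795 + 0.0014454) = 1/1.0722 = 0.9326; α₂ = α₁·K2/[H⁺] = 0.001348
α₁ + 2α₂ = 0.9353
DIC = CA / (α₁ + 2α₂) = 3.54 / 0.9353 = 3.78 mmol/L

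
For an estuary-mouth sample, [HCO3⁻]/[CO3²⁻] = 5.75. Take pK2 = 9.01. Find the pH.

From K2 = [H⁺][CO3²⁻]/[HCO3⁻]:  pH = pK2 − log₁₀([HCO3⁻]/[CO3²⁻])
log₁₀(5.75) = +0.760
pH = 9.01 − (+0.760) = 8.25

pH = 8.25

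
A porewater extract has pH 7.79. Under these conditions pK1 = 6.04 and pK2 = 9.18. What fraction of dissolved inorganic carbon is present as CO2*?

α₀ = 0.0168

α₀ = 1 / (1 + K1/[H⁺] + K1K2/[H⁺]²) = 1 / (1 + 10^+1.75 + 10^+0.36)
   = 1 / (1 + 56.234 + 2.2909) = 1/59.525 = 0.01680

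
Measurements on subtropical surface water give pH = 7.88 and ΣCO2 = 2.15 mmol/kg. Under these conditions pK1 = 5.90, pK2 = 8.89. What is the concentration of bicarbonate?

[HCO3⁻] = 1.94 mmol/kg

α₁ = 1 / (1 + [H⁺]/K1 + K2/[H⁺]) = 1 / (1 + 10^-1.98 + 10^-1.01)
   = 1 / (1 + 0.010471 + 0.097724) = 1/1.1082 = 0.9024
[HCO3⁻] = α₁ × DIC = 0.9024 × 2.15 = 1.94 mmol/kg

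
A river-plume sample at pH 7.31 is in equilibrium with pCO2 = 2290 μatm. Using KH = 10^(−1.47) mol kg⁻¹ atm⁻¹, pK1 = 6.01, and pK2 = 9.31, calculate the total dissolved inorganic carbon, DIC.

[CO2*] = KH · pCO2 = 10^(−1.47) × 2290×10^-6 = 7.760×10^-5 mol/kg
α₀ = 1/(1 + K1/[H⁺] + K1K2/[H⁺]²) = 1/(1 + 10^+1.30 + 10^-0.70) = 0.04728
DIC = [CO2*]/α₀ = 7.760×10^-5 / 0.04728 = 1.64 mmol/kg

DIC = 1.64 mmol/kg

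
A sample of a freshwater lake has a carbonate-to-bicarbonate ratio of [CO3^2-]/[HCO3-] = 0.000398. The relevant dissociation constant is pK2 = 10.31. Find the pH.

From K2 = [H⁺][CO3^2-]/[HCO3-]:  pH = pK2 + log₁₀([CO3^2-]/[HCO3-])
log₁₀(0.000398) = -3.400
pH = 10.31 + (-3.400) = 6.91

pH = 6.91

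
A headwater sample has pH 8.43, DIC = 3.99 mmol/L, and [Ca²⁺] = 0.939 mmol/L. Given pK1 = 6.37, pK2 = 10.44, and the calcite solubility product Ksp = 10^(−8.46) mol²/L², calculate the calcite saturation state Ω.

Ω = 10.4

α₂ = 1 / (1 + [H⁺]/K2 + [H⁺]²/(K1K2)) = 1 / (1 + 10^+2.01 + 10^-0.05)
   = 1 / (1 + 102.33 + 0.89125) = 1/104.22 = 0.009595
[CO3²⁻] = α₂ × DIC = 0.009595 × 3.99 = 0.03828 mmol/L
Ksp = 10^(−8.46) = 3.467×10^-9
Ω = [Ca²⁺][CO3²⁻]/Ksp = (0.939×10^-3)(3.828×10^-5) / 3.467×10^-9 = 10.4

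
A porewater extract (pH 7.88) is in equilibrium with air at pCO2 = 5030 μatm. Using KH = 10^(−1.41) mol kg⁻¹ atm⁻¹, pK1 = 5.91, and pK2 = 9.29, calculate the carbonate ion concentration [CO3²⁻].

[CO2*] = KH · pCO2 = 10^(−1.41) × 5030×10^-6 = 1.957×10^-4 mol/kg
α₀ = 1/(1 + K1/[H⁺] + K1K2/[H⁺]²) = 1/(1 + 10^+1.97 + 10^+0.56) = 0.01021
DIC = [CO2*]/α₀ = 1.957×10^-4 / 0.01021 = 19.17 mmol/kg
[CO3²⁻] = α₂·DIC; α₂ = 0.03707, so [CO3²⁻] = 0.03707 × 19.17 = 0.711 mmol/kg

[CO3²⁻] = 0.711 mmol/kg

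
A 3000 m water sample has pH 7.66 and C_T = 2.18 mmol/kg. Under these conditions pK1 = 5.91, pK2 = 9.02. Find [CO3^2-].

α₂ = 1 / (1 + [H⁺]/K2 + [H⁺]²/(K1K2)) = 1 / (1 + 10^+1.36 + 10^-0.39)
   = 1 / (1 + 22.909 + 0.40738) = 1/24.316 = 0.04113
[CO3²⁻] = α₂ × DIC = 0.04113 × 2.18 = 0.0897 mmol/kg

[CO3²⁻] = 0.0897 mmol/kg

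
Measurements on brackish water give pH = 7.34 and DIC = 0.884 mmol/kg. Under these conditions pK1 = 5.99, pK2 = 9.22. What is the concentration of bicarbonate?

[HCO3⁻] = 0.836 mmol/kg

α₁ = 1 / (1 + [H⁺]/K1 + K2/[H⁺]) = 1 / (1 + 10^-1.35 + 10^-1.88)
   = 1 / (1 + 0.044668 + 0.013183) = 1/1.0579 = 0.9453
[HCO3⁻] = α₁ × DIC = 0.9453 × 0.884 = 0.836 mmol/kg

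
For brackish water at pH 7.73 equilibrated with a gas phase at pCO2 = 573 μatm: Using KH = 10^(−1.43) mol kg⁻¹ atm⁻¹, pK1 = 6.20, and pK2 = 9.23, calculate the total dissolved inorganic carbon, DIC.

DIC = 0.765 mmol/kg

[CO2*] = KH · pCO2 = 10^(−1.43) × 573×10^-6 = 2.129×10^-5 mol/kg
α₀ = 1/(1 + K1/[H⁺] + K1K2/[H⁺]²) = 1/(1 + 10^+1.53 + 10^+0.03) = 0.02781
DIC = [CO2*]/α₀ = 2.129×10^-5 / 0.02781 = 0.765 mmol/kg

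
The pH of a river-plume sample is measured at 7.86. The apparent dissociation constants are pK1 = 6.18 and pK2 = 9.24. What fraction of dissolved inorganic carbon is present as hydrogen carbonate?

α₁ = 0.941

α₁ = 1 / (1 + [H⁺]/K1 + K2/[H⁺]) = 1 / (1 + 10^-1.68 + 10^-1.38)
   = 1 / (1 + 0.020893 + 0.041687) = 1/1.0626 = 0.9411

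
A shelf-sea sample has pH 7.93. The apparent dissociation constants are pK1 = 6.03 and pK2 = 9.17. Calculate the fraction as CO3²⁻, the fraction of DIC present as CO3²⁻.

α₂ = 1 / (1 + [H⁺]/K2 + [H⁺]²/(K1K2)) = 1 / (1 + 10^+1.24 + 10^-0.66)
   = 1 / (1 + 17.378 + 0.21878) = 1/18.597 = 0.05377

α₂ = 0.0538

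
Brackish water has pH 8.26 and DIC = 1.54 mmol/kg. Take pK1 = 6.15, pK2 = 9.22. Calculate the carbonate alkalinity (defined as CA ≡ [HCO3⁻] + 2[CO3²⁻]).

CA = [HCO3⁻] + 2[CO3²⁻] = (α₁ + 2α₂)·DIC
At pH 8.26: [H⁺]/K1 = 10^-2.11 = 0.0077625, K2/[H⁺] = 10^-0.96 = 0.10965
α₁ = 1/(1 + 0.0077625 + 0.10965) = 1/1.1174 = 0.8949; α₂ = α₁·K2/[H⁺] = 0.09813
α₁ + 2α₂ = 1.0912
CA = 1.0912 × 1.54 = 1.68 mmol/kg

CA = 1.68 mmol/kg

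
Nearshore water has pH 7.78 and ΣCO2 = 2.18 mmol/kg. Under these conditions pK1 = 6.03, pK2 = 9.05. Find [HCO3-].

α₁ = 1 / (1 + [H⁺]/K1 + K2/[H⁺]) = 1 / (1 + 10^-1.75 + 10^-1.27)
   = 1 / (1 + 0.017783 + 0.053703) = 1/1.0715 = 0.9333
[HCO3⁻] = α₁ × DIC = 0.9333 × 2.18 = 2.03 mmol/kg

[HCO3⁻] = 2.03 mmol/kg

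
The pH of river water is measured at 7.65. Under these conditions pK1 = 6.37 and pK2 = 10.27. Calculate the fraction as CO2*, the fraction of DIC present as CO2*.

α₀ = 0.0498

α₀ = 1 / (1 + K1/[H⁺] + K1K2/[H⁺]²) = 1 / (1 + 10^+1.28 + 10^-1.34)
   = 1 / (1 + 19.055 + 0.045709) = 1/20.100 = 0.04975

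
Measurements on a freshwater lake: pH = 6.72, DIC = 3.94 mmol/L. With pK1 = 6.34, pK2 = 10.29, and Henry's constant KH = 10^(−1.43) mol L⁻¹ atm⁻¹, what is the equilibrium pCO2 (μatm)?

pCO2 = 3.12×10^4 μatm

α₀ = 1 / (1 + K1/[H⁺] + K1K2/[H⁺]²) = 1 / (1 + 10^+0.38 + 10^-3.19)
   = 1 / (1 + 2.3988 + 0.00064565) = 1/3.3995 = 0.2942
[CO2*] = α₀ × DIC = 0.2942 × 3.94 = 1.159 mmol/L
pCO2 = [CO2*]/KH = 1.159×10^-3 / 3.715×10^-2 = 3.12×10^4 μatm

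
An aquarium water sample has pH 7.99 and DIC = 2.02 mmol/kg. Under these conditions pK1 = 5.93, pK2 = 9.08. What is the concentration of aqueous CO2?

α₀ = 1 / (1 + K1/[H⁺] + K1K2/[H⁺]²) = 1 / (1 + 10^+2.06 + 10^+0.97)
   = 1 / (1 + 114.82 + 9.3325) = 1/125.15 = 0.007991
[CO2*] = α₀ × DIC = 0.007991 × 2.02 = 0.0161 mmol/kg = 16.1 μmol/kg

[CO2*] = 16.1 μmol/kg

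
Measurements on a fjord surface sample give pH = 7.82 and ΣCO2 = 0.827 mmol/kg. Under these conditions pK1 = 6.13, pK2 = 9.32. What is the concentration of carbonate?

α₂ = 1 / (1 + [H⁺]/K2 + [H⁺]²/(K1K2)) = 1 / (1 + 10^+1.50 + 10^-0.19)
   = 1 / (1 + 31.623 + 0.64565) = 1/33.268 = 0.03006
[CO3²⁻] = α₂ × DIC = 0.03006 × 0.827 = 0.0249 mmol/kg

[CO3²⁻] = 0.0249 mmol/kg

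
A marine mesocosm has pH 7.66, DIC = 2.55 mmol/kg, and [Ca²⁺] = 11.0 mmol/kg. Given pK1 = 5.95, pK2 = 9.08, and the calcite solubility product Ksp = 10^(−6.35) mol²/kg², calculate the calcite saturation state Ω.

α₂ = 1 / (1 + [H⁺]/K2 + [H⁺]²/(K1K2)) = 1 / (1 + 10^+1.42 + 10^-0.29)
   = 1 / (1 + 26.303 + 0.51286) = 1/27.816 = 0.03595
[CO3²⁻] = α₂ × DIC = 0.03595 × 2.55 = 0.09168 mmol/kg
Ksp = 10^(−6.35) = 4.467×10^-7
Ω = [Ca²⁺][CO3²⁻]/Ksp = (11.0×10^-3)(9.168×10^-5) / 4.467×10^-7 = 2.26

Ω = 2.26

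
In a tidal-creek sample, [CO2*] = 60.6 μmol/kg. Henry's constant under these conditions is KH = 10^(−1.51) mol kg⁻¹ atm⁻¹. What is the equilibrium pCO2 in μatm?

pCO2 = 1960 μatm

KH = 10^(−1.51) = 3.090×10^-2 mol kg⁻¹ atm⁻¹
pCO2 = [CO2*]/KH = 60.6×10^-6 / 3.090×10^-2 = 1.96×10^-3 atm = 1960 μatm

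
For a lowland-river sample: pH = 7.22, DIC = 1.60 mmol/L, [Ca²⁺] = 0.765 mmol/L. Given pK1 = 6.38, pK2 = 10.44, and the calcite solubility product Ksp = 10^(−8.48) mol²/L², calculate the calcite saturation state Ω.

α₂ = 1 / (1 + [H⁺]/K2 + [H⁺]²/(K1K2)) = 1 / (1 + 10^+3.22 + 10^+2.38)
   = 1 / (1 + 1659.6 + 239.88) = 1/1900.5 = 0.0005262
[CO3²⁻] = α₂ × DIC = 0.0005262 × 1.60 = 0.0008419 mmol/L = 0.8419 μmol/L
Ksp = 10^(−8.48) = 3.311×10^-9
Ω = [Ca²⁺][CO3²⁻]/Ksp = (0.765×10^-3)(8.419×10^-7) / 3.311×10^-9 = 0.195

Ω = 0.195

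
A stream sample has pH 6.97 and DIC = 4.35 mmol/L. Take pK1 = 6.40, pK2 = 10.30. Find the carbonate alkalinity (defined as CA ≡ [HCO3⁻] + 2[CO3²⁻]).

CA = [HCO3⁻] + 2[CO3²⁻] = (α₁ + 2α₂)·DIC
At pH 6.97: [H⁺]/K1 = 10^-0.57 = 0.26915, K2/[H⁺] = 10^-3.33 = 0.00046774
α₁ = 1/(1 + 0.26915 + 0.00046774) = 1/1.2696 = 0.7876; α₂ = α₁·K2/[H⁺] = 0.0003684
α₁ + 2α₂ = 0.7884
CA = 0.7884 × 4.35 = 3.43 mmol/L

CA = 3.43 mmol/L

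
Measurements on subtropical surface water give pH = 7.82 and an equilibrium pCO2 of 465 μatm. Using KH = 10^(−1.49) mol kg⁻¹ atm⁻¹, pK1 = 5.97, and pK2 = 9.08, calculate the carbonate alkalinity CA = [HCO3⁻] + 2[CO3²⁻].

[CO2*] = KH · pCO2 = 10^(−1.49) × 465×10^-6 = 1.505×10^-5 mol/kg
α₀ = 1/(1 + K1/[H⁺] + K1K2/[H⁺]²) = 1/(1 + 10^+1.85 + 10^+0.59) = 0.01321
DIC = [CO2*]/α₀ = 1.505×10^-5 / 0.01321 = 1.139 mmol/kg
CA = (α₁ + 2α₂)·DIC = (0.9354 + 2×0.05140) × 1.139 = 1.18 mmol/kg

CA = 1.18 mmol/kg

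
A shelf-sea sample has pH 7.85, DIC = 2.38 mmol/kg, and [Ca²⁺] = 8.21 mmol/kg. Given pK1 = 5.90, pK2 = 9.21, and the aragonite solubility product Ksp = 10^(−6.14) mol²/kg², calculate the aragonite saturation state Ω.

Ω = 1.12

α₂ = 1 / (1 + [H⁺]/K2 + [H⁺]²/(K1K2)) = 1 / (1 + 10^+1.36 + 10^-0.59)
   = 1 / (1 + 22.909 + 0.25704) = 1/24.166 = 0.04138
[CO3²⁻] = α₂ × DIC = 0.04138 × 2.38 = 0.09849 mmol/kg
Ksp = 10^(−6.14) = 7.244×10^-7
Ω = [Ca²⁺][CO3²⁻]/Ksp = (8.21×10^-3)(9.849×10^-5) / 7.244×10^-7 = 1.12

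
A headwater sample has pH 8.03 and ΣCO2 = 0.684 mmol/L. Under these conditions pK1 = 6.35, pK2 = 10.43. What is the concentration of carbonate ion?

α₂ = 1 / (1 + [H⁺]/K2 + [H⁺]²/(K1K2)) = 1 / (1 + 10^+2.40 + 10^+0.72)
   = 1 / (1 + 251.19 + 5.2481) = 1/257.44 = 0.003884
[CO3²⁻] = α₂ × DIC = 0.003884 × 0.684 = 0.00266 mmol/L = 2.66 μmol/L

[CO3²⁻] = 2.66 μmol/L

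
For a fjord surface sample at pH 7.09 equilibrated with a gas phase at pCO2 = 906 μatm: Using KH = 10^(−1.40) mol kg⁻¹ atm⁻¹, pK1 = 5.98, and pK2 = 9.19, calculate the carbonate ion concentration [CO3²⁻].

[CO3²⁻] = 3.69 μmol/kg

[CO2*] = KH · pCO2 = 10^(−1.40) × 906×10^-6 = 3.607×10^-5 mol/kg
α₀ = 1/(1 + K1/[H⁺] + K1K2/[H⁺]²) = 1/(1 + 10^+1.11 + 10^-0.99) = 0.07151
DIC = [CO2*]/α₀ = 3.607×10^-5 / 0.07151 = 0.5044 mmol/kg
[CO3²⁻] = α₂·DIC; α₂ = 0.007317, so [CO3²⁻] = 0.007317 × 0.5044 = 0.00369 mmol/kg = 3.69 μmol/kg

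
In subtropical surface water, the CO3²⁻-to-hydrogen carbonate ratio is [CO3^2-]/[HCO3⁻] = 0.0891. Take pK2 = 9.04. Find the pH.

From K2 = [H⁺][CO3^2-]/[HCO3⁻]:  pH = pK2 + log₁₀([CO3^2-]/[HCO3⁻])
log₁₀(0.0891) = -1.050
pH = 9.04 + (-1.050) = 7.99

pH = 7.99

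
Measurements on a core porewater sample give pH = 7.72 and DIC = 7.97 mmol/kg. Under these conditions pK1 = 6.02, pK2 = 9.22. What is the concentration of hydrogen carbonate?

α₁ = 1 / (1 + [H⁺]/K1 + K2/[H⁺]) = 1 / (1 + 10^-1.70 + 10^-1.50)
   = 1 / (1 + 0.019953 + 0.031623) = 1/1.0516 = 0.9510
[HCO3⁻] = α₁ × DIC = 0.9510 × 7.97 = 7.58 mmol/kg

[HCO3⁻] = 7.58 mmol/kg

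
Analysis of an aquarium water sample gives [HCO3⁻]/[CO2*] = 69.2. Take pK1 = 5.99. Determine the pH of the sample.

pH = 7.83

From K1 = [H⁺][HCO3⁻]/[CO2*]:  pH = pK1 + log₁₀([HCO3⁻]/[CO2*])
log₁₀(69.2) = +1.840
pH = 5.99 + (+1.840) = 7.83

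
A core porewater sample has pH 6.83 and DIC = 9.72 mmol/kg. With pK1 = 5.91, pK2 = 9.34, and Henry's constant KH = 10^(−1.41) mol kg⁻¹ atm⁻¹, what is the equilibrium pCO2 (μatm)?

pCO2 = 2.67×10^4 μatm

α₀ = 1 / (1 + K1/[H⁺] + K1K2/[H⁺]²) = 1 / (1 + 10^+0.92 + 10^-1.59)
   = 1 / (1 + 8.3176 + 0.025704) = 1/9.3433 = 0.1070
[CO2*] = α₀ × DIC = 0.1070 × 9.72 = 1.040 mmol/kg
pCO2 = [CO2*]/KH = 1.040×10^-3 / 3.890×10^-2 = 2.67×10^4 μatm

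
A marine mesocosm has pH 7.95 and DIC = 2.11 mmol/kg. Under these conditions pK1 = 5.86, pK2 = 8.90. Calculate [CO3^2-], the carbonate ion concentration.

α₂ = 1 / (1 + [H⁺]/K2 + [H⁺]²/(K1K2)) = 1 / (1 + 10^+0.95 + 10^-1.14)
   = 1 / (1 + 8.9125 + 0.072444) = 1/9.9850 = 0.1002
[CO3²⁻] = α₂ × DIC = 0.1002 × 2.11 = 0.211 mmol/kg

[CO3²⁻] = 0.211 mmol/kg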